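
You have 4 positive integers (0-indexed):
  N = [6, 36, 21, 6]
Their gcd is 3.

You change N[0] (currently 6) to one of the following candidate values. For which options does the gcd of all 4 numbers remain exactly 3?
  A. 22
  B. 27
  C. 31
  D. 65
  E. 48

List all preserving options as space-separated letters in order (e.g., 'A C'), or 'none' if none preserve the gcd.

Old gcd = 3; gcd of others (without N[0]) = 3
New gcd for candidate v: gcd(3, v). Preserves old gcd iff gcd(3, v) = 3.
  Option A: v=22, gcd(3,22)=1 -> changes
  Option B: v=27, gcd(3,27)=3 -> preserves
  Option C: v=31, gcd(3,31)=1 -> changes
  Option D: v=65, gcd(3,65)=1 -> changes
  Option E: v=48, gcd(3,48)=3 -> preserves

Answer: B E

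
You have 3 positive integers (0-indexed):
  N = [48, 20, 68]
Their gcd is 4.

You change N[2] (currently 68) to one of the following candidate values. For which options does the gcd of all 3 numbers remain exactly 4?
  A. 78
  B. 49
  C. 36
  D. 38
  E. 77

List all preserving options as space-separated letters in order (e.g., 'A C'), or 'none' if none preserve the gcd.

Answer: C

Derivation:
Old gcd = 4; gcd of others (without N[2]) = 4
New gcd for candidate v: gcd(4, v). Preserves old gcd iff gcd(4, v) = 4.
  Option A: v=78, gcd(4,78)=2 -> changes
  Option B: v=49, gcd(4,49)=1 -> changes
  Option C: v=36, gcd(4,36)=4 -> preserves
  Option D: v=38, gcd(4,38)=2 -> changes
  Option E: v=77, gcd(4,77)=1 -> changes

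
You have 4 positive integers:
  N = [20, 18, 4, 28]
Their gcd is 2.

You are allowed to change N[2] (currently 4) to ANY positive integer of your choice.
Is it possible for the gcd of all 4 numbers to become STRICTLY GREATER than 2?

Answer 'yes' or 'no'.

Answer: no

Derivation:
Current gcd = 2
gcd of all OTHER numbers (without N[2]=4): gcd([20, 18, 28]) = 2
The new gcd after any change is gcd(2, new_value).
This can be at most 2.
Since 2 = old gcd 2, the gcd can only stay the same or decrease.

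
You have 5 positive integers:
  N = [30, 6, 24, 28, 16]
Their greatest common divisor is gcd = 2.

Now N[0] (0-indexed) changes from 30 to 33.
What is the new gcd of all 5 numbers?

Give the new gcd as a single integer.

Answer: 1

Derivation:
Numbers: [30, 6, 24, 28, 16], gcd = 2
Change: index 0, 30 -> 33
gcd of the OTHER numbers (without index 0): gcd([6, 24, 28, 16]) = 2
New gcd = gcd(g_others, new_val) = gcd(2, 33) = 1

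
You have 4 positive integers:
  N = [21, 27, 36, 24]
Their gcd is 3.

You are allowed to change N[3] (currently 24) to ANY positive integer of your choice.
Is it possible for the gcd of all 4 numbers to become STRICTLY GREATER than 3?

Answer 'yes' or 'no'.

Current gcd = 3
gcd of all OTHER numbers (without N[3]=24): gcd([21, 27, 36]) = 3
The new gcd after any change is gcd(3, new_value).
This can be at most 3.
Since 3 = old gcd 3, the gcd can only stay the same or decrease.

Answer: no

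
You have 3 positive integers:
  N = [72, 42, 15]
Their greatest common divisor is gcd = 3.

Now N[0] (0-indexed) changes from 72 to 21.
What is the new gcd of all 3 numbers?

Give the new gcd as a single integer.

Numbers: [72, 42, 15], gcd = 3
Change: index 0, 72 -> 21
gcd of the OTHER numbers (without index 0): gcd([42, 15]) = 3
New gcd = gcd(g_others, new_val) = gcd(3, 21) = 3

Answer: 3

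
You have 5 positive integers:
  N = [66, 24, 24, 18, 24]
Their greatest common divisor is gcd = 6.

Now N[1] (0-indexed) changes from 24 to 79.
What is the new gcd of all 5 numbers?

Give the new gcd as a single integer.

Answer: 1

Derivation:
Numbers: [66, 24, 24, 18, 24], gcd = 6
Change: index 1, 24 -> 79
gcd of the OTHER numbers (without index 1): gcd([66, 24, 18, 24]) = 6
New gcd = gcd(g_others, new_val) = gcd(6, 79) = 1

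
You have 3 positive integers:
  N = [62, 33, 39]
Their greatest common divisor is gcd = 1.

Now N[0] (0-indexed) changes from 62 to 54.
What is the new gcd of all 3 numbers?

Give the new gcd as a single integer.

Numbers: [62, 33, 39], gcd = 1
Change: index 0, 62 -> 54
gcd of the OTHER numbers (without index 0): gcd([33, 39]) = 3
New gcd = gcd(g_others, new_val) = gcd(3, 54) = 3

Answer: 3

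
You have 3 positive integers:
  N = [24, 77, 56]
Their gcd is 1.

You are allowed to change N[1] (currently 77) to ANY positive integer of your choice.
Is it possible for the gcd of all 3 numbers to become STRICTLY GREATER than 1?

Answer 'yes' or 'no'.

Answer: yes

Derivation:
Current gcd = 1
gcd of all OTHER numbers (without N[1]=77): gcd([24, 56]) = 8
The new gcd after any change is gcd(8, new_value).
This can be at most 8.
Since 8 > old gcd 1, the gcd CAN increase (e.g., set N[1] = 8).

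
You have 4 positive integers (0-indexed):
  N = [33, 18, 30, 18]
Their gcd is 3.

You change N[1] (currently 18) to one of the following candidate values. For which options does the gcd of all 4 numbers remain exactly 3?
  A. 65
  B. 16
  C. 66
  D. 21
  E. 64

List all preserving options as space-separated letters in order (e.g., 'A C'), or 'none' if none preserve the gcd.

Old gcd = 3; gcd of others (without N[1]) = 3
New gcd for candidate v: gcd(3, v). Preserves old gcd iff gcd(3, v) = 3.
  Option A: v=65, gcd(3,65)=1 -> changes
  Option B: v=16, gcd(3,16)=1 -> changes
  Option C: v=66, gcd(3,66)=3 -> preserves
  Option D: v=21, gcd(3,21)=3 -> preserves
  Option E: v=64, gcd(3,64)=1 -> changes

Answer: C D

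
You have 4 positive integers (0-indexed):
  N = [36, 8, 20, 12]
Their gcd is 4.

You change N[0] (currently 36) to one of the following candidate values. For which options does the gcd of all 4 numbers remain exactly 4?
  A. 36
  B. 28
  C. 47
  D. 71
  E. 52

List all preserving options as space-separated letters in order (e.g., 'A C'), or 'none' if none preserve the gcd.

Answer: A B E

Derivation:
Old gcd = 4; gcd of others (without N[0]) = 4
New gcd for candidate v: gcd(4, v). Preserves old gcd iff gcd(4, v) = 4.
  Option A: v=36, gcd(4,36)=4 -> preserves
  Option B: v=28, gcd(4,28)=4 -> preserves
  Option C: v=47, gcd(4,47)=1 -> changes
  Option D: v=71, gcd(4,71)=1 -> changes
  Option E: v=52, gcd(4,52)=4 -> preserves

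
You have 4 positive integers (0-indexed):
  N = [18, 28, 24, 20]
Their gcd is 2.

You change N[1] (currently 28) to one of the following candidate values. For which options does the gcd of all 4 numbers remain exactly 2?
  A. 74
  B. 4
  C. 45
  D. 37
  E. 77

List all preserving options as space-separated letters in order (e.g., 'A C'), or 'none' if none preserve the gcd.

Old gcd = 2; gcd of others (without N[1]) = 2
New gcd for candidate v: gcd(2, v). Preserves old gcd iff gcd(2, v) = 2.
  Option A: v=74, gcd(2,74)=2 -> preserves
  Option B: v=4, gcd(2,4)=2 -> preserves
  Option C: v=45, gcd(2,45)=1 -> changes
  Option D: v=37, gcd(2,37)=1 -> changes
  Option E: v=77, gcd(2,77)=1 -> changes

Answer: A B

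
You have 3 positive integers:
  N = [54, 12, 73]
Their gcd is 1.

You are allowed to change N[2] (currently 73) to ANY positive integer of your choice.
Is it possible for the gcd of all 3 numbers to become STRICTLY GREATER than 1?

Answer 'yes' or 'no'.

Current gcd = 1
gcd of all OTHER numbers (without N[2]=73): gcd([54, 12]) = 6
The new gcd after any change is gcd(6, new_value).
This can be at most 6.
Since 6 > old gcd 1, the gcd CAN increase (e.g., set N[2] = 6).

Answer: yes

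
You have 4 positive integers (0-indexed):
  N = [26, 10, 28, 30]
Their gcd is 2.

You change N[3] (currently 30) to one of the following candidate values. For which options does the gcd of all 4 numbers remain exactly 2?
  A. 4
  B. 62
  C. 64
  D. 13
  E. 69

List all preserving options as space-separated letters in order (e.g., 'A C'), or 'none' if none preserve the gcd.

Old gcd = 2; gcd of others (without N[3]) = 2
New gcd for candidate v: gcd(2, v). Preserves old gcd iff gcd(2, v) = 2.
  Option A: v=4, gcd(2,4)=2 -> preserves
  Option B: v=62, gcd(2,62)=2 -> preserves
  Option C: v=64, gcd(2,64)=2 -> preserves
  Option D: v=13, gcd(2,13)=1 -> changes
  Option E: v=69, gcd(2,69)=1 -> changes

Answer: A B C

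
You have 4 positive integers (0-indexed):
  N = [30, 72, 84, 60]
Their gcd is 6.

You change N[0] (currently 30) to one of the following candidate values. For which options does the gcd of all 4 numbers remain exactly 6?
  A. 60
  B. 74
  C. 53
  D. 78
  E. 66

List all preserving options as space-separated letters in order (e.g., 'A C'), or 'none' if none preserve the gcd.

Answer: D E

Derivation:
Old gcd = 6; gcd of others (without N[0]) = 12
New gcd for candidate v: gcd(12, v). Preserves old gcd iff gcd(12, v) = 6.
  Option A: v=60, gcd(12,60)=12 -> changes
  Option B: v=74, gcd(12,74)=2 -> changes
  Option C: v=53, gcd(12,53)=1 -> changes
  Option D: v=78, gcd(12,78)=6 -> preserves
  Option E: v=66, gcd(12,66)=6 -> preserves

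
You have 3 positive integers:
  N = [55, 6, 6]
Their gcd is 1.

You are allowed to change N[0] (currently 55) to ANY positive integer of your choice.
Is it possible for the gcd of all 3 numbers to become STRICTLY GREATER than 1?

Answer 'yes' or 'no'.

Answer: yes

Derivation:
Current gcd = 1
gcd of all OTHER numbers (without N[0]=55): gcd([6, 6]) = 6
The new gcd after any change is gcd(6, new_value).
This can be at most 6.
Since 6 > old gcd 1, the gcd CAN increase (e.g., set N[0] = 6).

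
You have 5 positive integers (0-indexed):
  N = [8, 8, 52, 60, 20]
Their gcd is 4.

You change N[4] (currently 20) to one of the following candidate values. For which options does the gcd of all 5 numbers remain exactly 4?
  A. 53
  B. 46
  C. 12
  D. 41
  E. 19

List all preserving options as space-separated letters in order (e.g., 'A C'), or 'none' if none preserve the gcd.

Old gcd = 4; gcd of others (without N[4]) = 4
New gcd for candidate v: gcd(4, v). Preserves old gcd iff gcd(4, v) = 4.
  Option A: v=53, gcd(4,53)=1 -> changes
  Option B: v=46, gcd(4,46)=2 -> changes
  Option C: v=12, gcd(4,12)=4 -> preserves
  Option D: v=41, gcd(4,41)=1 -> changes
  Option E: v=19, gcd(4,19)=1 -> changes

Answer: C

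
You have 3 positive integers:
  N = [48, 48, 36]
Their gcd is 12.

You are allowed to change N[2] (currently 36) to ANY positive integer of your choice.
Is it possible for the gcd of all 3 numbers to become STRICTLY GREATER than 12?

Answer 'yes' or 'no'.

Answer: yes

Derivation:
Current gcd = 12
gcd of all OTHER numbers (without N[2]=36): gcd([48, 48]) = 48
The new gcd after any change is gcd(48, new_value).
This can be at most 48.
Since 48 > old gcd 12, the gcd CAN increase (e.g., set N[2] = 48).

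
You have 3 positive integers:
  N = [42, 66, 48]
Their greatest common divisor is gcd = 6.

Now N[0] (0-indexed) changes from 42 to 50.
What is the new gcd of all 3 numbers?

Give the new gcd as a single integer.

Answer: 2

Derivation:
Numbers: [42, 66, 48], gcd = 6
Change: index 0, 42 -> 50
gcd of the OTHER numbers (without index 0): gcd([66, 48]) = 6
New gcd = gcd(g_others, new_val) = gcd(6, 50) = 2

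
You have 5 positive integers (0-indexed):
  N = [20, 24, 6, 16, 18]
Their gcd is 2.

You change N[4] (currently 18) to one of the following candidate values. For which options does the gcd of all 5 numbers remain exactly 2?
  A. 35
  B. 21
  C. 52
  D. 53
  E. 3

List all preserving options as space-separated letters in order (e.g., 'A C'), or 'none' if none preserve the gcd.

Old gcd = 2; gcd of others (without N[4]) = 2
New gcd for candidate v: gcd(2, v). Preserves old gcd iff gcd(2, v) = 2.
  Option A: v=35, gcd(2,35)=1 -> changes
  Option B: v=21, gcd(2,21)=1 -> changes
  Option C: v=52, gcd(2,52)=2 -> preserves
  Option D: v=53, gcd(2,53)=1 -> changes
  Option E: v=3, gcd(2,3)=1 -> changes

Answer: C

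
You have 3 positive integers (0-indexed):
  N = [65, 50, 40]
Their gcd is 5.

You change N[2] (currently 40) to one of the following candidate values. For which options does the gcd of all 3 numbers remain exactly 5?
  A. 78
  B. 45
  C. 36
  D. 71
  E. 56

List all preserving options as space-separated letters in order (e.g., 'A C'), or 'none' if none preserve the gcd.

Old gcd = 5; gcd of others (without N[2]) = 5
New gcd for candidate v: gcd(5, v). Preserves old gcd iff gcd(5, v) = 5.
  Option A: v=78, gcd(5,78)=1 -> changes
  Option B: v=45, gcd(5,45)=5 -> preserves
  Option C: v=36, gcd(5,36)=1 -> changes
  Option D: v=71, gcd(5,71)=1 -> changes
  Option E: v=56, gcd(5,56)=1 -> changes

Answer: B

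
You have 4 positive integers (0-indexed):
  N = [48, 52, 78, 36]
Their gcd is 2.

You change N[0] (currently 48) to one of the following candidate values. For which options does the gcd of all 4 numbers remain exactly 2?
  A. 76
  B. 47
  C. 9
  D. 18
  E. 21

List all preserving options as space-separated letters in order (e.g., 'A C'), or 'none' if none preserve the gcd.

Old gcd = 2; gcd of others (without N[0]) = 2
New gcd for candidate v: gcd(2, v). Preserves old gcd iff gcd(2, v) = 2.
  Option A: v=76, gcd(2,76)=2 -> preserves
  Option B: v=47, gcd(2,47)=1 -> changes
  Option C: v=9, gcd(2,9)=1 -> changes
  Option D: v=18, gcd(2,18)=2 -> preserves
  Option E: v=21, gcd(2,21)=1 -> changes

Answer: A D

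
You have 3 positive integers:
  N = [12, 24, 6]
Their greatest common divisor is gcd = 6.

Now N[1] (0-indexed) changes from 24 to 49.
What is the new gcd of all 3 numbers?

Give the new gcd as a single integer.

Numbers: [12, 24, 6], gcd = 6
Change: index 1, 24 -> 49
gcd of the OTHER numbers (without index 1): gcd([12, 6]) = 6
New gcd = gcd(g_others, new_val) = gcd(6, 49) = 1

Answer: 1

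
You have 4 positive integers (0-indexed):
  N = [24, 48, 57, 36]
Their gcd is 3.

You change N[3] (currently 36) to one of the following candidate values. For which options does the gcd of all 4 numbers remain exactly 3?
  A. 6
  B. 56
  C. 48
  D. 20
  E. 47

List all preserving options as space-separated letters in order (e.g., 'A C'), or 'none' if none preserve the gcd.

Answer: A C

Derivation:
Old gcd = 3; gcd of others (without N[3]) = 3
New gcd for candidate v: gcd(3, v). Preserves old gcd iff gcd(3, v) = 3.
  Option A: v=6, gcd(3,6)=3 -> preserves
  Option B: v=56, gcd(3,56)=1 -> changes
  Option C: v=48, gcd(3,48)=3 -> preserves
  Option D: v=20, gcd(3,20)=1 -> changes
  Option E: v=47, gcd(3,47)=1 -> changes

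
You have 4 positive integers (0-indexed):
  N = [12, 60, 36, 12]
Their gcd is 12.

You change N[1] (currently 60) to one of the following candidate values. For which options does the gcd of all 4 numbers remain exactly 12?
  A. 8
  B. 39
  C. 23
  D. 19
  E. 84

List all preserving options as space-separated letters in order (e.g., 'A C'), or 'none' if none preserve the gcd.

Old gcd = 12; gcd of others (without N[1]) = 12
New gcd for candidate v: gcd(12, v). Preserves old gcd iff gcd(12, v) = 12.
  Option A: v=8, gcd(12,8)=4 -> changes
  Option B: v=39, gcd(12,39)=3 -> changes
  Option C: v=23, gcd(12,23)=1 -> changes
  Option D: v=19, gcd(12,19)=1 -> changes
  Option E: v=84, gcd(12,84)=12 -> preserves

Answer: E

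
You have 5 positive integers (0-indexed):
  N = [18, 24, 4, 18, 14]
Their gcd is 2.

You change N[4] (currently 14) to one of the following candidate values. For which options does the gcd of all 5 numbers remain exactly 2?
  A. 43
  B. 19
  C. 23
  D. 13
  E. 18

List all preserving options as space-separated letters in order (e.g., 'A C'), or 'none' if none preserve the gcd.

Old gcd = 2; gcd of others (without N[4]) = 2
New gcd for candidate v: gcd(2, v). Preserves old gcd iff gcd(2, v) = 2.
  Option A: v=43, gcd(2,43)=1 -> changes
  Option B: v=19, gcd(2,19)=1 -> changes
  Option C: v=23, gcd(2,23)=1 -> changes
  Option D: v=13, gcd(2,13)=1 -> changes
  Option E: v=18, gcd(2,18)=2 -> preserves

Answer: E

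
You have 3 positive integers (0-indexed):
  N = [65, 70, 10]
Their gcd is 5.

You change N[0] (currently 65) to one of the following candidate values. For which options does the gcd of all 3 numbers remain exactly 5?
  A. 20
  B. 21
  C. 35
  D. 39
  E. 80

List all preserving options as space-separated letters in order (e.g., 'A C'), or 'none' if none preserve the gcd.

Old gcd = 5; gcd of others (without N[0]) = 10
New gcd for candidate v: gcd(10, v). Preserves old gcd iff gcd(10, v) = 5.
  Option A: v=20, gcd(10,20)=10 -> changes
  Option B: v=21, gcd(10,21)=1 -> changes
  Option C: v=35, gcd(10,35)=5 -> preserves
  Option D: v=39, gcd(10,39)=1 -> changes
  Option E: v=80, gcd(10,80)=10 -> changes

Answer: C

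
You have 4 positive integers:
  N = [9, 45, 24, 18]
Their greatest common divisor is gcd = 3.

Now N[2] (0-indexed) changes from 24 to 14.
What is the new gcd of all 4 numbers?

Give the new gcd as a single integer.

Numbers: [9, 45, 24, 18], gcd = 3
Change: index 2, 24 -> 14
gcd of the OTHER numbers (without index 2): gcd([9, 45, 18]) = 9
New gcd = gcd(g_others, new_val) = gcd(9, 14) = 1

Answer: 1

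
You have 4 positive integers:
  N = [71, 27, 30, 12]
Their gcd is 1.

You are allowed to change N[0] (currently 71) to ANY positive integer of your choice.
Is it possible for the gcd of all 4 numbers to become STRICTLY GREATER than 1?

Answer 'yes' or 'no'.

Answer: yes

Derivation:
Current gcd = 1
gcd of all OTHER numbers (without N[0]=71): gcd([27, 30, 12]) = 3
The new gcd after any change is gcd(3, new_value).
This can be at most 3.
Since 3 > old gcd 1, the gcd CAN increase (e.g., set N[0] = 3).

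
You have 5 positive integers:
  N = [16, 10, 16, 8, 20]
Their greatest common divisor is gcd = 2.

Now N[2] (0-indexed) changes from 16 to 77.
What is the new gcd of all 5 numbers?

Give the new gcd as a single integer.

Answer: 1

Derivation:
Numbers: [16, 10, 16, 8, 20], gcd = 2
Change: index 2, 16 -> 77
gcd of the OTHER numbers (without index 2): gcd([16, 10, 8, 20]) = 2
New gcd = gcd(g_others, new_val) = gcd(2, 77) = 1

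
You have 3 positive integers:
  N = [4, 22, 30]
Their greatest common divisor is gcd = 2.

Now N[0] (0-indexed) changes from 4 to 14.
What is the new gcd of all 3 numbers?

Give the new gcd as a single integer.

Answer: 2

Derivation:
Numbers: [4, 22, 30], gcd = 2
Change: index 0, 4 -> 14
gcd of the OTHER numbers (without index 0): gcd([22, 30]) = 2
New gcd = gcd(g_others, new_val) = gcd(2, 14) = 2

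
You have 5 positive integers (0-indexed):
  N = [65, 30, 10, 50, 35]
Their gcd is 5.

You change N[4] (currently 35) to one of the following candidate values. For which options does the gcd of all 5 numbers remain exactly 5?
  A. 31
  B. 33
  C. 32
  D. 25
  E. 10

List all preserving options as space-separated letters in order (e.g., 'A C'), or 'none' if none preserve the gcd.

Old gcd = 5; gcd of others (without N[4]) = 5
New gcd for candidate v: gcd(5, v). Preserves old gcd iff gcd(5, v) = 5.
  Option A: v=31, gcd(5,31)=1 -> changes
  Option B: v=33, gcd(5,33)=1 -> changes
  Option C: v=32, gcd(5,32)=1 -> changes
  Option D: v=25, gcd(5,25)=5 -> preserves
  Option E: v=10, gcd(5,10)=5 -> preserves

Answer: D E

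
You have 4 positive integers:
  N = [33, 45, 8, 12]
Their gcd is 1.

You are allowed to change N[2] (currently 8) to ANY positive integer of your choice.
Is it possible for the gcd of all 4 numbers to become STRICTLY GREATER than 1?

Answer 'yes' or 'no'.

Answer: yes

Derivation:
Current gcd = 1
gcd of all OTHER numbers (without N[2]=8): gcd([33, 45, 12]) = 3
The new gcd after any change is gcd(3, new_value).
This can be at most 3.
Since 3 > old gcd 1, the gcd CAN increase (e.g., set N[2] = 3).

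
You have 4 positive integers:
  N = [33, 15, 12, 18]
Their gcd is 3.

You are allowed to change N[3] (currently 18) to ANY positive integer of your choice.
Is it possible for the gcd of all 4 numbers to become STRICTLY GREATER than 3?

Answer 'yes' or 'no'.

Current gcd = 3
gcd of all OTHER numbers (without N[3]=18): gcd([33, 15, 12]) = 3
The new gcd after any change is gcd(3, new_value).
This can be at most 3.
Since 3 = old gcd 3, the gcd can only stay the same or decrease.

Answer: no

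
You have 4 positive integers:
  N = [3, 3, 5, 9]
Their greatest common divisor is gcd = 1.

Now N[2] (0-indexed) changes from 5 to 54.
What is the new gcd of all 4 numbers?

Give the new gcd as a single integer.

Answer: 3

Derivation:
Numbers: [3, 3, 5, 9], gcd = 1
Change: index 2, 5 -> 54
gcd of the OTHER numbers (without index 2): gcd([3, 3, 9]) = 3
New gcd = gcd(g_others, new_val) = gcd(3, 54) = 3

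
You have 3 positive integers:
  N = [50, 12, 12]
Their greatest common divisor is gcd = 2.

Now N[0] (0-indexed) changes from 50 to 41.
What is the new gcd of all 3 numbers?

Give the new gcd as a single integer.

Numbers: [50, 12, 12], gcd = 2
Change: index 0, 50 -> 41
gcd of the OTHER numbers (without index 0): gcd([12, 12]) = 12
New gcd = gcd(g_others, new_val) = gcd(12, 41) = 1

Answer: 1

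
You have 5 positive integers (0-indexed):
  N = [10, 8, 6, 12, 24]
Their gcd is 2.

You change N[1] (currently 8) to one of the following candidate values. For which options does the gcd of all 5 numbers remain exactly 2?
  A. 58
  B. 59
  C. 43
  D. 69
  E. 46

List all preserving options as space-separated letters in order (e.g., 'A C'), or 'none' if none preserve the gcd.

Answer: A E

Derivation:
Old gcd = 2; gcd of others (without N[1]) = 2
New gcd for candidate v: gcd(2, v). Preserves old gcd iff gcd(2, v) = 2.
  Option A: v=58, gcd(2,58)=2 -> preserves
  Option B: v=59, gcd(2,59)=1 -> changes
  Option C: v=43, gcd(2,43)=1 -> changes
  Option D: v=69, gcd(2,69)=1 -> changes
  Option E: v=46, gcd(2,46)=2 -> preserves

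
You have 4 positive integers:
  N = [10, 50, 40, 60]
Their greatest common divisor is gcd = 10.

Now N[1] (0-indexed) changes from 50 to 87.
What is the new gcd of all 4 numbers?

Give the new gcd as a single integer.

Numbers: [10, 50, 40, 60], gcd = 10
Change: index 1, 50 -> 87
gcd of the OTHER numbers (without index 1): gcd([10, 40, 60]) = 10
New gcd = gcd(g_others, new_val) = gcd(10, 87) = 1

Answer: 1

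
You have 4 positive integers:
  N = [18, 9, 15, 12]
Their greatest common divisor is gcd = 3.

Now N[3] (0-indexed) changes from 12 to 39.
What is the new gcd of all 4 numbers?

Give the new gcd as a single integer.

Answer: 3

Derivation:
Numbers: [18, 9, 15, 12], gcd = 3
Change: index 3, 12 -> 39
gcd of the OTHER numbers (without index 3): gcd([18, 9, 15]) = 3
New gcd = gcd(g_others, new_val) = gcd(3, 39) = 3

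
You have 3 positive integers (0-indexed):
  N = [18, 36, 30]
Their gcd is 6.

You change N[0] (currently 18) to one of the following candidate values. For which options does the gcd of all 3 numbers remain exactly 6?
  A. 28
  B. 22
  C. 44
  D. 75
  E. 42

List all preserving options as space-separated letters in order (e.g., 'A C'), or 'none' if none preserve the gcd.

Answer: E

Derivation:
Old gcd = 6; gcd of others (without N[0]) = 6
New gcd for candidate v: gcd(6, v). Preserves old gcd iff gcd(6, v) = 6.
  Option A: v=28, gcd(6,28)=2 -> changes
  Option B: v=22, gcd(6,22)=2 -> changes
  Option C: v=44, gcd(6,44)=2 -> changes
  Option D: v=75, gcd(6,75)=3 -> changes
  Option E: v=42, gcd(6,42)=6 -> preserves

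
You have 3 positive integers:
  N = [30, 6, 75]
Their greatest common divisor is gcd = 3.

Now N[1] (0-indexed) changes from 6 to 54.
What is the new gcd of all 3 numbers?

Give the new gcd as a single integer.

Answer: 3

Derivation:
Numbers: [30, 6, 75], gcd = 3
Change: index 1, 6 -> 54
gcd of the OTHER numbers (without index 1): gcd([30, 75]) = 15
New gcd = gcd(g_others, new_val) = gcd(15, 54) = 3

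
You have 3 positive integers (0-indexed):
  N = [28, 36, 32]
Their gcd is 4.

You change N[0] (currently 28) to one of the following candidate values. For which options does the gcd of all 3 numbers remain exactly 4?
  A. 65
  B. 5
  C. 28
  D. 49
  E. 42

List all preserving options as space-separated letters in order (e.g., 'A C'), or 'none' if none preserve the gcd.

Answer: C

Derivation:
Old gcd = 4; gcd of others (without N[0]) = 4
New gcd for candidate v: gcd(4, v). Preserves old gcd iff gcd(4, v) = 4.
  Option A: v=65, gcd(4,65)=1 -> changes
  Option B: v=5, gcd(4,5)=1 -> changes
  Option C: v=28, gcd(4,28)=4 -> preserves
  Option D: v=49, gcd(4,49)=1 -> changes
  Option E: v=42, gcd(4,42)=2 -> changes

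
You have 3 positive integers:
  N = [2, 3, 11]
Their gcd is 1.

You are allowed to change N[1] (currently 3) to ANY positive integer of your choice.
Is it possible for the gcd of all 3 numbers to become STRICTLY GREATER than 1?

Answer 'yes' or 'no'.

Answer: no

Derivation:
Current gcd = 1
gcd of all OTHER numbers (without N[1]=3): gcd([2, 11]) = 1
The new gcd after any change is gcd(1, new_value).
This can be at most 1.
Since 1 = old gcd 1, the gcd can only stay the same or decrease.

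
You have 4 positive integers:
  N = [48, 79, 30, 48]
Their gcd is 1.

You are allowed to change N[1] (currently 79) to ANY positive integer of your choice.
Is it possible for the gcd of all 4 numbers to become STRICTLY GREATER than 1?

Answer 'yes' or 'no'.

Answer: yes

Derivation:
Current gcd = 1
gcd of all OTHER numbers (without N[1]=79): gcd([48, 30, 48]) = 6
The new gcd after any change is gcd(6, new_value).
This can be at most 6.
Since 6 > old gcd 1, the gcd CAN increase (e.g., set N[1] = 6).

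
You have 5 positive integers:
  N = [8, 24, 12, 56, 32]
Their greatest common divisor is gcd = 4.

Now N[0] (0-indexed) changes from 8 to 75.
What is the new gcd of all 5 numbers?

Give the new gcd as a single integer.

Answer: 1

Derivation:
Numbers: [8, 24, 12, 56, 32], gcd = 4
Change: index 0, 8 -> 75
gcd of the OTHER numbers (without index 0): gcd([24, 12, 56, 32]) = 4
New gcd = gcd(g_others, new_val) = gcd(4, 75) = 1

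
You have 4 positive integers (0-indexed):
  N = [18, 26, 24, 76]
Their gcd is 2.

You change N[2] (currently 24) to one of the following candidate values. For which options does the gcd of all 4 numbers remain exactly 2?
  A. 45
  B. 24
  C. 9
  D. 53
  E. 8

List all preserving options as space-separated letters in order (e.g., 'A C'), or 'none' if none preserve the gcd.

Old gcd = 2; gcd of others (without N[2]) = 2
New gcd for candidate v: gcd(2, v). Preserves old gcd iff gcd(2, v) = 2.
  Option A: v=45, gcd(2,45)=1 -> changes
  Option B: v=24, gcd(2,24)=2 -> preserves
  Option C: v=9, gcd(2,9)=1 -> changes
  Option D: v=53, gcd(2,53)=1 -> changes
  Option E: v=8, gcd(2,8)=2 -> preserves

Answer: B E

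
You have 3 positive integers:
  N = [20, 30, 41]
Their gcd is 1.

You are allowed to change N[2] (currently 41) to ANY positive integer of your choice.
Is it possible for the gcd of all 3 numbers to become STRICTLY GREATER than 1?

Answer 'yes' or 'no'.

Answer: yes

Derivation:
Current gcd = 1
gcd of all OTHER numbers (without N[2]=41): gcd([20, 30]) = 10
The new gcd after any change is gcd(10, new_value).
This can be at most 10.
Since 10 > old gcd 1, the gcd CAN increase (e.g., set N[2] = 10).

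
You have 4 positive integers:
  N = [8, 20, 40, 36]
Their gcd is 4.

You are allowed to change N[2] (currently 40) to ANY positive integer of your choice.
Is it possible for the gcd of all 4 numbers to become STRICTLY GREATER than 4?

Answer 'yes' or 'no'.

Answer: no

Derivation:
Current gcd = 4
gcd of all OTHER numbers (without N[2]=40): gcd([8, 20, 36]) = 4
The new gcd after any change is gcd(4, new_value).
This can be at most 4.
Since 4 = old gcd 4, the gcd can only stay the same or decrease.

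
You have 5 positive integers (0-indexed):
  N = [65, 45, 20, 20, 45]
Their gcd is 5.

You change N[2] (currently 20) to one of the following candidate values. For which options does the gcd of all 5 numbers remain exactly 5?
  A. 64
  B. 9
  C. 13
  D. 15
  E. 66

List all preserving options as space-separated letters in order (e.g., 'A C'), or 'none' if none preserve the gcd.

Old gcd = 5; gcd of others (without N[2]) = 5
New gcd for candidate v: gcd(5, v). Preserves old gcd iff gcd(5, v) = 5.
  Option A: v=64, gcd(5,64)=1 -> changes
  Option B: v=9, gcd(5,9)=1 -> changes
  Option C: v=13, gcd(5,13)=1 -> changes
  Option D: v=15, gcd(5,15)=5 -> preserves
  Option E: v=66, gcd(5,66)=1 -> changes

Answer: D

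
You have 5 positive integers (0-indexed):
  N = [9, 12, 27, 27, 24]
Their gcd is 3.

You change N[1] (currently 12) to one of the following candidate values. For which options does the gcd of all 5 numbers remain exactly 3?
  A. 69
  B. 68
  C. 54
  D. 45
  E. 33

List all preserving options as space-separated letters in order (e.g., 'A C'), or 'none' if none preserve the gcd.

Old gcd = 3; gcd of others (without N[1]) = 3
New gcd for candidate v: gcd(3, v). Preserves old gcd iff gcd(3, v) = 3.
  Option A: v=69, gcd(3,69)=3 -> preserves
  Option B: v=68, gcd(3,68)=1 -> changes
  Option C: v=54, gcd(3,54)=3 -> preserves
  Option D: v=45, gcd(3,45)=3 -> preserves
  Option E: v=33, gcd(3,33)=3 -> preserves

Answer: A C D E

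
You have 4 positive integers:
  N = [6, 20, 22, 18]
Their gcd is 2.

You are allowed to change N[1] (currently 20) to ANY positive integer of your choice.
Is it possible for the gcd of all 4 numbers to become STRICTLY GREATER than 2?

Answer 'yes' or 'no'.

Answer: no

Derivation:
Current gcd = 2
gcd of all OTHER numbers (without N[1]=20): gcd([6, 22, 18]) = 2
The new gcd after any change is gcd(2, new_value).
This can be at most 2.
Since 2 = old gcd 2, the gcd can only stay the same or decrease.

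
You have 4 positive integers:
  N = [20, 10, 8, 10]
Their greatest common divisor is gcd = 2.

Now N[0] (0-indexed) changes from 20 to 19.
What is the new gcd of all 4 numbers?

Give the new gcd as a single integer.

Answer: 1

Derivation:
Numbers: [20, 10, 8, 10], gcd = 2
Change: index 0, 20 -> 19
gcd of the OTHER numbers (without index 0): gcd([10, 8, 10]) = 2
New gcd = gcd(g_others, new_val) = gcd(2, 19) = 1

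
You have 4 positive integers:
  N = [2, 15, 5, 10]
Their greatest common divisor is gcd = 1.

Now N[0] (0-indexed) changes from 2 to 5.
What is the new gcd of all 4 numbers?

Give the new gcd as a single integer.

Answer: 5

Derivation:
Numbers: [2, 15, 5, 10], gcd = 1
Change: index 0, 2 -> 5
gcd of the OTHER numbers (without index 0): gcd([15, 5, 10]) = 5
New gcd = gcd(g_others, new_val) = gcd(5, 5) = 5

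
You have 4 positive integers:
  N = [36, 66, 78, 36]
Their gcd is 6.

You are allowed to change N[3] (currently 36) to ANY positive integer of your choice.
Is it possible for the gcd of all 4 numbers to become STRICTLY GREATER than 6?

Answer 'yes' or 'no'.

Answer: no

Derivation:
Current gcd = 6
gcd of all OTHER numbers (without N[3]=36): gcd([36, 66, 78]) = 6
The new gcd after any change is gcd(6, new_value).
This can be at most 6.
Since 6 = old gcd 6, the gcd can only stay the same or decrease.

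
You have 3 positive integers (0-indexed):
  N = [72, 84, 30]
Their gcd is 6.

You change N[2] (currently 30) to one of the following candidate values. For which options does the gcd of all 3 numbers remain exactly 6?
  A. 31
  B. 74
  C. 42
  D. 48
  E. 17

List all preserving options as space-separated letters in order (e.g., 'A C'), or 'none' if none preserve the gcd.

Old gcd = 6; gcd of others (without N[2]) = 12
New gcd for candidate v: gcd(12, v). Preserves old gcd iff gcd(12, v) = 6.
  Option A: v=31, gcd(12,31)=1 -> changes
  Option B: v=74, gcd(12,74)=2 -> changes
  Option C: v=42, gcd(12,42)=6 -> preserves
  Option D: v=48, gcd(12,48)=12 -> changes
  Option E: v=17, gcd(12,17)=1 -> changes

Answer: C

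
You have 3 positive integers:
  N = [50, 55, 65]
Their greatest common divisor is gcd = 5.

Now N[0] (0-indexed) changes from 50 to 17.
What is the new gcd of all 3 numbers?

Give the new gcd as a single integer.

Answer: 1

Derivation:
Numbers: [50, 55, 65], gcd = 5
Change: index 0, 50 -> 17
gcd of the OTHER numbers (without index 0): gcd([55, 65]) = 5
New gcd = gcd(g_others, new_val) = gcd(5, 17) = 1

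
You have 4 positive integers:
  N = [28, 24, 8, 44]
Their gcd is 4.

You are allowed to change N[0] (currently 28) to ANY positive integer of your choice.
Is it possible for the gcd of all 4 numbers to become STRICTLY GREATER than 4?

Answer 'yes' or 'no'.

Current gcd = 4
gcd of all OTHER numbers (without N[0]=28): gcd([24, 8, 44]) = 4
The new gcd after any change is gcd(4, new_value).
This can be at most 4.
Since 4 = old gcd 4, the gcd can only stay the same or decrease.

Answer: no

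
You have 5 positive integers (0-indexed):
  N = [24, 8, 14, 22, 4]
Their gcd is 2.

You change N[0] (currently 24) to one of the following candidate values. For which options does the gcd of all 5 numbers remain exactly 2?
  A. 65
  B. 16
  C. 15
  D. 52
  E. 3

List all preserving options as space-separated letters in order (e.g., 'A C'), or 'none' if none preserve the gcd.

Answer: B D

Derivation:
Old gcd = 2; gcd of others (without N[0]) = 2
New gcd for candidate v: gcd(2, v). Preserves old gcd iff gcd(2, v) = 2.
  Option A: v=65, gcd(2,65)=1 -> changes
  Option B: v=16, gcd(2,16)=2 -> preserves
  Option C: v=15, gcd(2,15)=1 -> changes
  Option D: v=52, gcd(2,52)=2 -> preserves
  Option E: v=3, gcd(2,3)=1 -> changes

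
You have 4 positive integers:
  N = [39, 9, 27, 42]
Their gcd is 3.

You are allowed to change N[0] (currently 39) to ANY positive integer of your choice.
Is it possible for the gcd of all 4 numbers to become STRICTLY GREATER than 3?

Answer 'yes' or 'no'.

Answer: no

Derivation:
Current gcd = 3
gcd of all OTHER numbers (without N[0]=39): gcd([9, 27, 42]) = 3
The new gcd after any change is gcd(3, new_value).
This can be at most 3.
Since 3 = old gcd 3, the gcd can only stay the same or decrease.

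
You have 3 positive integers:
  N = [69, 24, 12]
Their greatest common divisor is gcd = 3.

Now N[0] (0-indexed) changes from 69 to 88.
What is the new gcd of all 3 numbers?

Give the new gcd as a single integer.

Answer: 4

Derivation:
Numbers: [69, 24, 12], gcd = 3
Change: index 0, 69 -> 88
gcd of the OTHER numbers (without index 0): gcd([24, 12]) = 12
New gcd = gcd(g_others, new_val) = gcd(12, 88) = 4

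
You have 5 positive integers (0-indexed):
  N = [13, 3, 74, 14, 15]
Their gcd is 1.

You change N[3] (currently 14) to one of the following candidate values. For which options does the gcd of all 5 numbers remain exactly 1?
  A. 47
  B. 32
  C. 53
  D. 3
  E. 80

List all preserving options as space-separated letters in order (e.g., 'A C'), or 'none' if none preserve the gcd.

Old gcd = 1; gcd of others (without N[3]) = 1
New gcd for candidate v: gcd(1, v). Preserves old gcd iff gcd(1, v) = 1.
  Option A: v=47, gcd(1,47)=1 -> preserves
  Option B: v=32, gcd(1,32)=1 -> preserves
  Option C: v=53, gcd(1,53)=1 -> preserves
  Option D: v=3, gcd(1,3)=1 -> preserves
  Option E: v=80, gcd(1,80)=1 -> preserves

Answer: A B C D E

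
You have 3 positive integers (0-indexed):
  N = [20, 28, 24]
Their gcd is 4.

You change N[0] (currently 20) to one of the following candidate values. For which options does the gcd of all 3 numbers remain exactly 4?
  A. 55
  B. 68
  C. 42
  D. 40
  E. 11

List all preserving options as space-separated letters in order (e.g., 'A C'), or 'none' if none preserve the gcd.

Old gcd = 4; gcd of others (without N[0]) = 4
New gcd for candidate v: gcd(4, v). Preserves old gcd iff gcd(4, v) = 4.
  Option A: v=55, gcd(4,55)=1 -> changes
  Option B: v=68, gcd(4,68)=4 -> preserves
  Option C: v=42, gcd(4,42)=2 -> changes
  Option D: v=40, gcd(4,40)=4 -> preserves
  Option E: v=11, gcd(4,11)=1 -> changes

Answer: B D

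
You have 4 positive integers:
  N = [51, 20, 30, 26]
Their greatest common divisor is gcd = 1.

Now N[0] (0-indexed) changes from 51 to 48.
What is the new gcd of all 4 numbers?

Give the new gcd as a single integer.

Numbers: [51, 20, 30, 26], gcd = 1
Change: index 0, 51 -> 48
gcd of the OTHER numbers (without index 0): gcd([20, 30, 26]) = 2
New gcd = gcd(g_others, new_val) = gcd(2, 48) = 2

Answer: 2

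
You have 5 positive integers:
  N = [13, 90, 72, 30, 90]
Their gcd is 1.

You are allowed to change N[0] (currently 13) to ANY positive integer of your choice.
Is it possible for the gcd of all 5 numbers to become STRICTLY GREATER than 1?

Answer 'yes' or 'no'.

Answer: yes

Derivation:
Current gcd = 1
gcd of all OTHER numbers (without N[0]=13): gcd([90, 72, 30, 90]) = 6
The new gcd after any change is gcd(6, new_value).
This can be at most 6.
Since 6 > old gcd 1, the gcd CAN increase (e.g., set N[0] = 6).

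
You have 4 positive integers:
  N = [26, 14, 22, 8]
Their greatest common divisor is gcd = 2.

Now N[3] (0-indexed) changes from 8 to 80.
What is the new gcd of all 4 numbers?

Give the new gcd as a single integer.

Answer: 2

Derivation:
Numbers: [26, 14, 22, 8], gcd = 2
Change: index 3, 8 -> 80
gcd of the OTHER numbers (without index 3): gcd([26, 14, 22]) = 2
New gcd = gcd(g_others, new_val) = gcd(2, 80) = 2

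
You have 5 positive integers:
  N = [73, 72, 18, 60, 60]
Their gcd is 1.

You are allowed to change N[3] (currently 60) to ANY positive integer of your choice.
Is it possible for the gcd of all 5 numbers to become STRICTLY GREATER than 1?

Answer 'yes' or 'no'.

Answer: no

Derivation:
Current gcd = 1
gcd of all OTHER numbers (without N[3]=60): gcd([73, 72, 18, 60]) = 1
The new gcd after any change is gcd(1, new_value).
This can be at most 1.
Since 1 = old gcd 1, the gcd can only stay the same or decrease.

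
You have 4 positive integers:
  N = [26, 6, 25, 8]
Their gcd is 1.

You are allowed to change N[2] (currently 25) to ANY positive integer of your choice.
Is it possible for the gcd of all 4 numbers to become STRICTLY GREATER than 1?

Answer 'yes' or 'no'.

Current gcd = 1
gcd of all OTHER numbers (without N[2]=25): gcd([26, 6, 8]) = 2
The new gcd after any change is gcd(2, new_value).
This can be at most 2.
Since 2 > old gcd 1, the gcd CAN increase (e.g., set N[2] = 2).

Answer: yes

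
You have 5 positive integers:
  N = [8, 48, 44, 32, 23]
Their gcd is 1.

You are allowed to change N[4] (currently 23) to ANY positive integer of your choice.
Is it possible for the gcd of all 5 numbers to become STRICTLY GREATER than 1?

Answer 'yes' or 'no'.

Answer: yes

Derivation:
Current gcd = 1
gcd of all OTHER numbers (without N[4]=23): gcd([8, 48, 44, 32]) = 4
The new gcd after any change is gcd(4, new_value).
This can be at most 4.
Since 4 > old gcd 1, the gcd CAN increase (e.g., set N[4] = 4).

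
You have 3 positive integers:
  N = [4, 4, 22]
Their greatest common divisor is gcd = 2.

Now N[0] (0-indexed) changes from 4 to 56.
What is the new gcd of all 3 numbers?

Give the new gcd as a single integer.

Answer: 2

Derivation:
Numbers: [4, 4, 22], gcd = 2
Change: index 0, 4 -> 56
gcd of the OTHER numbers (without index 0): gcd([4, 22]) = 2
New gcd = gcd(g_others, new_val) = gcd(2, 56) = 2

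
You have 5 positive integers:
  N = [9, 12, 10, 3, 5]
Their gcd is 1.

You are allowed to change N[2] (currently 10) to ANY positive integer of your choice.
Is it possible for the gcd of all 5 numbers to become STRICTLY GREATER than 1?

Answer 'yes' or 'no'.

Current gcd = 1
gcd of all OTHER numbers (without N[2]=10): gcd([9, 12, 3, 5]) = 1
The new gcd after any change is gcd(1, new_value).
This can be at most 1.
Since 1 = old gcd 1, the gcd can only stay the same or decrease.

Answer: no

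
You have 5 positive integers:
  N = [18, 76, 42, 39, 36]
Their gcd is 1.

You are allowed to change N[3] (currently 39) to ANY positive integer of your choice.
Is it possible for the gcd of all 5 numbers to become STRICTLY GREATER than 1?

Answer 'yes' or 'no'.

Current gcd = 1
gcd of all OTHER numbers (without N[3]=39): gcd([18, 76, 42, 36]) = 2
The new gcd after any change is gcd(2, new_value).
This can be at most 2.
Since 2 > old gcd 1, the gcd CAN increase (e.g., set N[3] = 2).

Answer: yes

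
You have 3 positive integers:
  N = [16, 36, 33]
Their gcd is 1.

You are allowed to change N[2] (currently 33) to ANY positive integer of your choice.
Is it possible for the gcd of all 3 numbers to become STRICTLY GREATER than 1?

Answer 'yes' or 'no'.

Current gcd = 1
gcd of all OTHER numbers (without N[2]=33): gcd([16, 36]) = 4
The new gcd after any change is gcd(4, new_value).
This can be at most 4.
Since 4 > old gcd 1, the gcd CAN increase (e.g., set N[2] = 4).

Answer: yes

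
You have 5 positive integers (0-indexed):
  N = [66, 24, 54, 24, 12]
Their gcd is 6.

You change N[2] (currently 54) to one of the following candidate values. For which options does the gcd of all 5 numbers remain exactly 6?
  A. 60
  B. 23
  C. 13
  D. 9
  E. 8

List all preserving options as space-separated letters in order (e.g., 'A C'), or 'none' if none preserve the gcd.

Old gcd = 6; gcd of others (without N[2]) = 6
New gcd for candidate v: gcd(6, v). Preserves old gcd iff gcd(6, v) = 6.
  Option A: v=60, gcd(6,60)=6 -> preserves
  Option B: v=23, gcd(6,23)=1 -> changes
  Option C: v=13, gcd(6,13)=1 -> changes
  Option D: v=9, gcd(6,9)=3 -> changes
  Option E: v=8, gcd(6,8)=2 -> changes

Answer: A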